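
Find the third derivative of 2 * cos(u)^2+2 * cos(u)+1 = 2*(8*cos(u) + 1)*sin(u)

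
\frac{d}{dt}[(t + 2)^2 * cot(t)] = -t^2/sin(t)^2 + 2*t/tan(t) - 4*t/sin(t)^2 + 4/tan(t) - 4/sin(t)^2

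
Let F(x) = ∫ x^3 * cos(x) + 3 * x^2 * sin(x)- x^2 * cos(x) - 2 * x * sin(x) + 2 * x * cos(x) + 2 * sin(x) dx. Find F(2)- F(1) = -2*sin(1) + 8*sin(2)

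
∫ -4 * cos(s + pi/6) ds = -4*sin(s + pi/6) + C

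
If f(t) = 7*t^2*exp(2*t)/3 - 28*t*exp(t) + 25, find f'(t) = 14*t^2*exp(2*t)/3 + 14*t*exp(2*t)/3 - 28*t*exp(t) - 28*exp(t)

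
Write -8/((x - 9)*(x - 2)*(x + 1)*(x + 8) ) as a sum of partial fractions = 4/(595*(x + 8)) - 4/(105*(x + 1)) + 4/(105*(x - 2)) - 4/(595*(x - 9))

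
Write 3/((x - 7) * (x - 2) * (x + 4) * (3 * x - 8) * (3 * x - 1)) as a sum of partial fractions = -81/(9100*(3*x - 1)) - 81/(3640*(3*x - 8)) + 1/(5720*(x + 4)) + 1/(100*(x - 2)) + 3/(14300*(x - 7))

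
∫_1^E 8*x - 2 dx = -6*E - 3 + (1 + 2*E)^2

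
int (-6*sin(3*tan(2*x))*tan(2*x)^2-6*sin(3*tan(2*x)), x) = cos(3*tan(2*x)) + C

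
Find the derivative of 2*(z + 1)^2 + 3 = 4*z + 4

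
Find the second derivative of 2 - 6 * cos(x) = 6*cos(x)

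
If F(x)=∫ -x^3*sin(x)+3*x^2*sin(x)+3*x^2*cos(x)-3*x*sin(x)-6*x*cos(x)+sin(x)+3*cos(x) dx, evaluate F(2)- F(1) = cos(2)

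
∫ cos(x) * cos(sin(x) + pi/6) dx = sin(sin(x) + pi/6) + C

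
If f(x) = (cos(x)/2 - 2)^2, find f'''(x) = 2*(cos(x) - 1)*sin(x)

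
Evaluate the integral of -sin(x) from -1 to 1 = 0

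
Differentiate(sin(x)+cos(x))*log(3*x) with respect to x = sqrt(2)*(x*log(x)*cos(x + pi/4) + x*log(3)*cos(x + pi/4) + sin(x + pi/4))/x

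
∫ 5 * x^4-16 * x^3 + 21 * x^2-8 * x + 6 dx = x^5 - 4*x^4 + 7*x^3 - 4*x^2 + 6*x + C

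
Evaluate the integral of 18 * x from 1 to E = -9 + 9*exp(2)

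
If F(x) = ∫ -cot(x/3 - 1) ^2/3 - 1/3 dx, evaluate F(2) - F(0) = -cot(1/3) + cot(1)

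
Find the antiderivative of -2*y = -y^2 + C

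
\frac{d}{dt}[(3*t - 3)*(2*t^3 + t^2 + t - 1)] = 24*t^3 - 9*t^2 - 6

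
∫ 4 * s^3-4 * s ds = s^4 - 2*s^2 + C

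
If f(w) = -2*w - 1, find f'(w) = -2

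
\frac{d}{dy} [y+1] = 1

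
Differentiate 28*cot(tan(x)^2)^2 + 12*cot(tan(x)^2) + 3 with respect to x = 8*(14*(tan(1)*tan(cos(x)^(-2)) + 1)/(-tan(cos(x)^(-2)) + tan(1)) - 3)*sin(x)*csc(1 - 1/cos(x)^2)^2/cos(x)^3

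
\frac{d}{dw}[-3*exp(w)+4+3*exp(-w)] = (-3*exp(2*w) - 3)*exp(-w)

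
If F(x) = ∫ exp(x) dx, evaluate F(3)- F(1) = -E + exp(3)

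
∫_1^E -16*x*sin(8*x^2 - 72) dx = -cos(64) + cos(2*(6 - 2*E)*(2*E + 6))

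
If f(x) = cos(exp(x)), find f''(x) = -(exp(x)*cos(exp(x)) + sin(exp(x)))*exp(x)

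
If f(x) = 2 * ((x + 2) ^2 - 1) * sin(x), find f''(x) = -2*x^2*sin(x) - 8*x*sin(x) + 8*x*cos(x) - 2*sin(x) + 16*cos(x)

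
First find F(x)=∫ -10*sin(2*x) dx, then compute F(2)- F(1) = 5*cos(4) - 5*cos(2)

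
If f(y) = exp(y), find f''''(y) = exp(y)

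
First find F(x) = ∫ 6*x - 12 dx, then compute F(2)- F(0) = -12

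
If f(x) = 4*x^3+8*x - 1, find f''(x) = 24*x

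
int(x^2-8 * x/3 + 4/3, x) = x^3/3 - 4*x^2/3 + 4*x/3 + C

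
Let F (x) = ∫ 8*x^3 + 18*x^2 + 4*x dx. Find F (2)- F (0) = 88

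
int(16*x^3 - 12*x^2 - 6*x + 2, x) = 4*x^4 - 4*x^3 - 3*x^2 + 2*x + C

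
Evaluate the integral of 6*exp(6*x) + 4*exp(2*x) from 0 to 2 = -3 + 2*exp(4) + exp(12)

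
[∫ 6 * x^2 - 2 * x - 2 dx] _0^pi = -6 + (1 + (-1 + pi)^2)*(3 + 2*pi)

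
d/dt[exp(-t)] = -exp(-t)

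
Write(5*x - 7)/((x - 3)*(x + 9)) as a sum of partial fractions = 13/(3*(x + 9)) + 2/(3*(x - 3))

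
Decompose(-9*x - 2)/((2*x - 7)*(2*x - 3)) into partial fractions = 31/(8*(2*x - 3)) - 67/(8*(2*x - 7))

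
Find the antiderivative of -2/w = -2*log(w) + C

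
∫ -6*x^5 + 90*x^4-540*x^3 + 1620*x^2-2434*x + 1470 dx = -x^6 + 18*x^5 - 135*x^4 + 540*x^3 - 1217*x^2 + 1470*x + C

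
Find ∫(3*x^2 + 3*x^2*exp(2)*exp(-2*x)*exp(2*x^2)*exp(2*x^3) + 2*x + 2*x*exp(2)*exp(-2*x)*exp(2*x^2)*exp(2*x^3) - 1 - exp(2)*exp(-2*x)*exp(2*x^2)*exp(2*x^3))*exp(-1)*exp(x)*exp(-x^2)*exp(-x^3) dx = 2*sinh(x^3 + x^2 - x + 1) + C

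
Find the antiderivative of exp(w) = exp(w) + C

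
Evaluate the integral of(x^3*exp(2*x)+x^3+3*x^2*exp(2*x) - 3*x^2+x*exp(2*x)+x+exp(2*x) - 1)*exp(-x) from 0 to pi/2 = (pi/2 + pi^3/8)*(-exp(-pi/2) + exp(pi/2))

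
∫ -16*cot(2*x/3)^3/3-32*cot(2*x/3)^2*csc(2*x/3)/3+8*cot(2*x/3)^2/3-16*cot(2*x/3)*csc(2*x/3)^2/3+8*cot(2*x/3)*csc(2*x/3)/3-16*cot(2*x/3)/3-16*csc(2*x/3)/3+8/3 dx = 4*(1 - tan(x/3))/tan(x/3)^2 + C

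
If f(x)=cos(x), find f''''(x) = cos(x)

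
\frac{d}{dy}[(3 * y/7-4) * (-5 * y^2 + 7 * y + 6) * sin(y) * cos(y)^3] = (-60*y^3*cos(y)^2/7 + 45*y^3/7 - 45*y^2*sin(y)*cos(y)/7 + 92*y^2*cos(y)^2 - 69*y^2 + 46*y*sin(y)*cos(y) - 712*y*cos(y)^2/7 + 534*y/7 - 178*sin(y)*cos(y)/7 - 96*cos(y)^2 + 72)*cos(y)^2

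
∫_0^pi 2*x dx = pi^2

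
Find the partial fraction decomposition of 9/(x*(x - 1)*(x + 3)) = 3/(4*(x + 3)) + 9/(4*(x - 1)) - 3/x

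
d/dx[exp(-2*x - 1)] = -2*exp(-2*x - 1)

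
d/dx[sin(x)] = cos(x)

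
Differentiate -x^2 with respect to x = -2*x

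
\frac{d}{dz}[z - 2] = 1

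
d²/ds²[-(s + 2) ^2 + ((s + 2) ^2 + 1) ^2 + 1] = 12*s^2 + 48*s + 50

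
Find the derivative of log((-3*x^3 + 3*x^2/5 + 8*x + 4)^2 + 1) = (1350*x^5 - 450*x^4 - 4764*x^3 - 1080*x^2 + 3440*x + 1600)/(225*x^6 - 90*x^5 - 1191*x^4 - 360*x^3 + 1720*x^2 + 1600*x + 425)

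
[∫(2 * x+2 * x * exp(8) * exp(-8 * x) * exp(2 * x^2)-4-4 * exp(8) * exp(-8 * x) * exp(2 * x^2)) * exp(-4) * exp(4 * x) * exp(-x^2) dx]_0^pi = -exp(4) - exp(-(-2 + pi)^2) + exp(-4) + exp((-2 + pi)^2)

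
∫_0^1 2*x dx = 1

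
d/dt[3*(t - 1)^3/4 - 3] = 9*t^2/4 - 9*t/2 + 9/4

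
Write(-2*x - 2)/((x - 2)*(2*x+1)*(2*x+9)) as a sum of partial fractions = 7/(52*(2*x + 9)) + 1/(20*(2*x + 1)) - 6/(65*(x - 2))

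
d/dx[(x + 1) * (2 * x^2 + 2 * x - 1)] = 6*x^2 + 8*x + 1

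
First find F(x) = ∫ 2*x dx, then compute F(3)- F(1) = 8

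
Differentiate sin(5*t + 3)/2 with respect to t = 5*cos(5*t + 3)/2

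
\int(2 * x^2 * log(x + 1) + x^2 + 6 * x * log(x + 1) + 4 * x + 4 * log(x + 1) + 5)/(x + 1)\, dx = ((x + 2)^2 + 1)*log(x + 1) + C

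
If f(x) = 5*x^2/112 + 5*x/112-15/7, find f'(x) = 5*x/56 + 5/112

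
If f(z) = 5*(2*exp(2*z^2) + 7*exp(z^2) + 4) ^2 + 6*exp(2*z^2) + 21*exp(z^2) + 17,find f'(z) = 160*z*exp(4*z^2) + 840*z*exp(3*z^2) + 1324*z*exp(2*z^2) + 602*z*exp(z^2)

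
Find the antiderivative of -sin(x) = cos(x) + C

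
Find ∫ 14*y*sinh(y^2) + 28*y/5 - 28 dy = 14*y^2/5 - 28*y + 7*cosh(y^2) + C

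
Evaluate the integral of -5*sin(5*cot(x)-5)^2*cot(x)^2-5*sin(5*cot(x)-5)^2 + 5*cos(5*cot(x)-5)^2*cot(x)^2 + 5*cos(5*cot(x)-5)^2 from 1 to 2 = -sin(10 - 10/tan(1))/2 + sin(10 - 10/tan(2))/2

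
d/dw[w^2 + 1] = 2*w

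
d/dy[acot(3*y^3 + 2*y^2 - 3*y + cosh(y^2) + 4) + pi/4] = -(9*y^2 + 2*y*sinh(y^2) + 4*y - 3)/(9*y^6 + 12*y^5 - 14*y^4 + 6*y^3*cosh(y^2) + 12*y^3 + 4*y^2*cosh(y^2) + 25*y^2 - 6*y*cosh(y^2) - 24*y + cosh(y^2)^2 + 8*cosh(y^2) + 17)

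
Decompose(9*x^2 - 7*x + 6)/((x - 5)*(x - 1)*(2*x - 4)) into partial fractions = 1/(x - 1) - 14/(3*(x - 2)) + 49/(6*(x - 5))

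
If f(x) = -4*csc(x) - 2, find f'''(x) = 4*(-1 + 6/sin(x)^2)*cos(x)/sin(x)^2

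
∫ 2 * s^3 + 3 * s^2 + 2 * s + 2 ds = s^4/2 + s^3 + s^2 + 2*s + C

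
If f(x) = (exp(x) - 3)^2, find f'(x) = 2*exp(2*x) - 6*exp(x)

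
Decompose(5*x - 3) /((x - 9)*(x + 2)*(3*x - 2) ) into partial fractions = -3/(200*(3*x - 2)) - 13/(88*(x + 2)) + 42/(275*(x - 9))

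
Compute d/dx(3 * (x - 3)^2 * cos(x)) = -3*x^2*sin(x) + 18*x*sin(x) + 6*x*cos(x) - 27*sin(x) - 18*cos(x)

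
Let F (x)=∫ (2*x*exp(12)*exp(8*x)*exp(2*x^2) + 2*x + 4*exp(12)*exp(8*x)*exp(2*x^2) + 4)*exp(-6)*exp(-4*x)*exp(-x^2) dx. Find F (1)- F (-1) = -exp(3) - exp(-11) + exp(-3) + exp(11)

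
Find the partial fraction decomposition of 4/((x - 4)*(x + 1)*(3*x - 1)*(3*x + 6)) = -9/(77*(3*x - 1)) - 2/(63*(x + 2)) + 1/(15*(x + 1)) + 2/(495*(x - 4))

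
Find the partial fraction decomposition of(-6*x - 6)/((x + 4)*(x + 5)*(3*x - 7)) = -90/(209*(3*x - 7)) + 12/(11*(x + 5)) - 18/(19*(x + 4))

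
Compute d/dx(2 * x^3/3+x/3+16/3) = 2*x^2 + 1/3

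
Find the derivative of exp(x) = exp(x)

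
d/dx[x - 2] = 1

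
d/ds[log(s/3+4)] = 1/(s + 12)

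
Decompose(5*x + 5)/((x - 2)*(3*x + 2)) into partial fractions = -5/(8*(3*x + 2)) + 15/(8*(x - 2))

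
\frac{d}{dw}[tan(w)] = cos(w)^(-2)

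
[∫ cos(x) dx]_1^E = -sin(1) + sin(E)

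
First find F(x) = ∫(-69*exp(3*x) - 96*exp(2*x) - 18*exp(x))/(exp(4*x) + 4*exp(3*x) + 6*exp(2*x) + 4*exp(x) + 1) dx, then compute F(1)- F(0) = -30*exp(2)/(1 + E)^2 - 18*E/(1 + E) + 3*exp(3)/(1 + E)^3 + 129/8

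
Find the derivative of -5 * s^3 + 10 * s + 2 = 10 - 15*s^2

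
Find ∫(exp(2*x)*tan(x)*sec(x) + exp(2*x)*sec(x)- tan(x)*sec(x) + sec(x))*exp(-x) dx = 2*sinh(x)*sec(x) + C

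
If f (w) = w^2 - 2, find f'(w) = 2*w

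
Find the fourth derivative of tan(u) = 24*tan(u)^5 + 40*tan(u)^3 + 16*tan(u)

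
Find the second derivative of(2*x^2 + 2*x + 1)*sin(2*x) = -8*x^2*sin(2*x) - 8*x*sin(2*x) + 16*x*cos(2*x) + 8*cos(2*x)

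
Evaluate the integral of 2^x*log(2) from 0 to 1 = 1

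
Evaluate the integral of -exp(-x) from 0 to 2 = -2 + (1 + exp(2))*exp(-2)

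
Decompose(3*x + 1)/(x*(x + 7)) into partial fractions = 20/(7*(x + 7)) + 1/(7*x)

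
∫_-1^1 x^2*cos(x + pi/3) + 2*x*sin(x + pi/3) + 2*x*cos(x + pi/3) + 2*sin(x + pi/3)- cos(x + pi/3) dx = 2*sqrt(3)*cos(1)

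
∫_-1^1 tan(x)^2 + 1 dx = 2*tan(1)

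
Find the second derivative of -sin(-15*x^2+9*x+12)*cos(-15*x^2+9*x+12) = 1800*x^2*sin(-30*x^2 + 18*x + 24) - 1080*x*sin(-30*x^2 + 18*x + 24) + 162*sin(-30*x^2 + 18*x + 24) + 30*cos(-30*x^2 + 18*x + 24)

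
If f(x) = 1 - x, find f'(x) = -1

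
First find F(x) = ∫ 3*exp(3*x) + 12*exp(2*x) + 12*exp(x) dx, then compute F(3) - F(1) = -(2 + E)^3 + (2 + exp(3))^3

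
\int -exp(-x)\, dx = exp(-x) + C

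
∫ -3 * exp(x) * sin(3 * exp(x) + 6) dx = cos(3*exp(x) + 6) + C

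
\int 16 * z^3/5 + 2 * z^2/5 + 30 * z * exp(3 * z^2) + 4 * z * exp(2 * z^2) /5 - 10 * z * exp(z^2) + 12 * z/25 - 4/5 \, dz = 2*z*(30*z^3 + 5*z^2 + 9*z - 30)/75 + 5*exp(3*z^2) + exp(2*z^2)/5 - 5*exp(z^2) + C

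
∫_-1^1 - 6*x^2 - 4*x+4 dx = 4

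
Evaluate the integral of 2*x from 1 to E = -1 + exp(2)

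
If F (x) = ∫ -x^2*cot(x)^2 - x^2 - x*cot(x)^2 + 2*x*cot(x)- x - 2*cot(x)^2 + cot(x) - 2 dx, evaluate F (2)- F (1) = 8*cot(2) - 4*cot(1)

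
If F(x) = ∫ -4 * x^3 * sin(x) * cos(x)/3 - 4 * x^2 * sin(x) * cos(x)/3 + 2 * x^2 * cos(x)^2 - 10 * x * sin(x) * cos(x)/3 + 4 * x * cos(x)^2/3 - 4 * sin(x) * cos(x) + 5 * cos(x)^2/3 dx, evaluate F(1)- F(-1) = 14*cos(1)^2/3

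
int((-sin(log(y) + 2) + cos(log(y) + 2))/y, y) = sqrt(2)*sin(log(y) + pi/4 + 2) + C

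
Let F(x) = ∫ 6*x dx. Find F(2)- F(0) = 12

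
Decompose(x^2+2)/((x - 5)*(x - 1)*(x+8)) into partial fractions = 22/(39*(x + 8)) - 1/(12*(x - 1)) + 27/(52*(x - 5))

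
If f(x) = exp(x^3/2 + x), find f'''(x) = 27*x^6*exp(x^3/2 + x)/8 + 27*x^4*exp(x^3/2 + x)/4 + 27*x^3*exp(x^3/2 + x)/2 + 9*x^2*exp(x^3/2 + x)/2 + 9*x*exp(x^3/2 + x) + 4*exp(x^3/2 + x)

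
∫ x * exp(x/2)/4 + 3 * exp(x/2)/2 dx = (x + 4)*exp(x/2)/2 + C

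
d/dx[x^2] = 2*x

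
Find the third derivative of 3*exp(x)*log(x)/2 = (3*x^3*exp(x)*log(x) + 9*x^2*exp(x) - 9*x*exp(x) + 6*exp(x))/(2*x^3)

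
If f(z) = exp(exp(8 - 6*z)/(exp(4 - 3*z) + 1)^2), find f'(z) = -6*exp(3*z - 4 + exp(8)/(exp(6*z) + 2*exp(4)*exp(3*z) + exp(8)))/(exp(-12)*exp(9*z) + 3*exp(-8)*exp(6*z) + 3*exp(-4)*exp(3*z) + 1)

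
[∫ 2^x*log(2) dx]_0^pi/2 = -1 + 2^(pi/2)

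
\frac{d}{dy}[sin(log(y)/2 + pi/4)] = cos(log(y)/2 + pi/4)/(2*y)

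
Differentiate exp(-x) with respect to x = -exp(-x)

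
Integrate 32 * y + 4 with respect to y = 16*y^2 + 4*y + C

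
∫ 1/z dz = log(2*z) + C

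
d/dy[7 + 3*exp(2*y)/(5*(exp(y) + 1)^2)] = 6*exp(2*y)/(5*exp(3*y) + 15*exp(2*y) + 15*exp(y) + 5)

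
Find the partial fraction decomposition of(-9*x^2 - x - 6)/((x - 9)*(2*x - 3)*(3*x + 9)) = 37/(135*(2*x - 3)) - 7/(27*(x + 3)) - 62/(45*(x - 9))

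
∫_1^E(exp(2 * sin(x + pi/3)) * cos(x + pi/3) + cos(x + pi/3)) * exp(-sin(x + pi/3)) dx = -exp(sin(1 + pi/3)) - exp(-sin(pi/3 + E)) + exp(-sin(1 + pi/3)) + exp(sin(pi/3 + E))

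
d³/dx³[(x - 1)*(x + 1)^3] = 24*x + 12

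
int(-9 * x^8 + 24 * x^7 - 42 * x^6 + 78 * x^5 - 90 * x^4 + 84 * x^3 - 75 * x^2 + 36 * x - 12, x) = -x^9 + 3*x^8 - 6*x^7 + 13*x^6 - 18*x^5 + 21*x^4 - 25*x^3 + 18*x^2 - 12*x + C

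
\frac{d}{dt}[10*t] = 10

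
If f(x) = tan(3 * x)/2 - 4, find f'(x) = 3/(2*cos(3*x)^2)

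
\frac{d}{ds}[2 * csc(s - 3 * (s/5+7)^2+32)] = 2*(6*s + 185)*cos(3*s^2/25 + 37*s/5 + 115)/(25*sin(3*s^2/25 + 37*s/5 + 115)^2)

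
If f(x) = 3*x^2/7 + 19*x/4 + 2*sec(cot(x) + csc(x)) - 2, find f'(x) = 6*x/7 - 2*tan(cot(x) + csc(x))*cot(x)^2*sec(cot(x) + csc(x)) - 2*tan(cot(x) + csc(x))*cot(x)*csc(x)*sec(cot(x) + csc(x)) - 2*tan(cot(x) + csc(x))*sec(cot(x) + csc(x)) + 19/4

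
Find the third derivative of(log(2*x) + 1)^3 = (6*log(x)^2 - 6*log(x) + 12*log(2)*log(x) - 6 - 6*log(2) + 6*log(2)^2)/x^3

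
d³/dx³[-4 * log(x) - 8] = -8/x^3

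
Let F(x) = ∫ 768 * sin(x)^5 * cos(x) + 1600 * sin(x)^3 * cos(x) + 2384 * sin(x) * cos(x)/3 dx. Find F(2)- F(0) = 74*cos(8) - 4*cos(12) - 1376*cos(4)/3 + 1166/3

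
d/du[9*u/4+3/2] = 9/4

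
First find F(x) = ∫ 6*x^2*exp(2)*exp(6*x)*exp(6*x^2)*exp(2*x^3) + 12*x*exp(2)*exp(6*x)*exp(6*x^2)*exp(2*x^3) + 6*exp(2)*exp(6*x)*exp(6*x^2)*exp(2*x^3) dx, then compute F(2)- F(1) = -exp(16) + exp(54)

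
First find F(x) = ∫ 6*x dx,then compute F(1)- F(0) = 3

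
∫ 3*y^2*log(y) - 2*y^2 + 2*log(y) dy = y*(y^2 + 2)*(log(y) - 1) + C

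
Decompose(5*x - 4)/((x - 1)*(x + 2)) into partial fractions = 14/(3*(x + 2)) + 1/(3*(x - 1))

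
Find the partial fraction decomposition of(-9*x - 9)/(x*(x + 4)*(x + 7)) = 18/(7*(x + 7)) - 9/(4*(x + 4)) - 9/(28*x)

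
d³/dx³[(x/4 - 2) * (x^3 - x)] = 6*x - 12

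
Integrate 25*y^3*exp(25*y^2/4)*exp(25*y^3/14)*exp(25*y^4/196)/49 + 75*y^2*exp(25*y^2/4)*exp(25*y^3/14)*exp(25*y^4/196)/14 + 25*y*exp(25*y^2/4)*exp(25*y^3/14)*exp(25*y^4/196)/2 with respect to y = exp(25*y^2*(y + 7)^2/196) + C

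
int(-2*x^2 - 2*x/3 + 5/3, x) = -2*x^3/3 - x^2/3 + 5*x/3 + C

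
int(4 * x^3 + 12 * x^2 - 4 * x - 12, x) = x^4 + 4*x^3 - 2*x^2 - 12*x + C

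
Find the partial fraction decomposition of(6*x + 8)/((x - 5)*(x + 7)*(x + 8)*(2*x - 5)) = -184/(1995*(2*x - 5)) + 40/(273*(x + 8)) - 17/(114*(x + 7)) + 19/(390*(x - 5))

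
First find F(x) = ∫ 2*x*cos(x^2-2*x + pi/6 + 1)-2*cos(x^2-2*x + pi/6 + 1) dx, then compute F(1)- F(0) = 1/2 - sin(pi/6 + 1)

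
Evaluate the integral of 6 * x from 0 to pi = 3*pi^2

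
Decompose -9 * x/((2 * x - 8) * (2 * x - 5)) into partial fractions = 15/(2*(2*x - 5)) - 6/(x - 4)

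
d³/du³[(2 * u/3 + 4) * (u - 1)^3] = 16*u + 12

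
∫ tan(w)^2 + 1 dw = tan(w) + C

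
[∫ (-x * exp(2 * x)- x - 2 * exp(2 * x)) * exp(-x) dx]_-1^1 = -2*E + 2*exp(-1)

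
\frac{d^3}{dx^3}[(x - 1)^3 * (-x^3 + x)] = -120*x^3 + 180*x^2 - 48*x - 12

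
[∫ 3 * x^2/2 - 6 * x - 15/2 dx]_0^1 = -10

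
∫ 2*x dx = x^2 + C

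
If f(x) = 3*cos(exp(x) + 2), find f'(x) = -3*exp(x)*sin(exp(x) + 2)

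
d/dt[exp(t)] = exp(t)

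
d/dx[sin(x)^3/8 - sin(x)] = -(3*cos(x)^2 + 5)*cos(x)/8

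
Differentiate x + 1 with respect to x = 1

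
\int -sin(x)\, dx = cos(x) + C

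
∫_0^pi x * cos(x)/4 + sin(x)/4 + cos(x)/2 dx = 0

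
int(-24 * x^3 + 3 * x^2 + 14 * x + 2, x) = -6*x^4 + x^3 + 7*x^2 + 2*x + C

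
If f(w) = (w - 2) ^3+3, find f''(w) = 6*w - 12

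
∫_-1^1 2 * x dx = 0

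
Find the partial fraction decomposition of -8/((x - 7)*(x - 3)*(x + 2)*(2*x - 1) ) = -64/(325*(2*x - 1)) + 8/(225*(x + 2)) + 2/(25*(x - 3)) - 2/(117*(x - 7))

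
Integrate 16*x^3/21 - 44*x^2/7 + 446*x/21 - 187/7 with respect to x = 4*x^4/21 - 44*x^3/21 + 223*x^2/21 - 187*x/7 + C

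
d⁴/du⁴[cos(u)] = cos(u)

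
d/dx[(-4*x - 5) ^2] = 32*x + 40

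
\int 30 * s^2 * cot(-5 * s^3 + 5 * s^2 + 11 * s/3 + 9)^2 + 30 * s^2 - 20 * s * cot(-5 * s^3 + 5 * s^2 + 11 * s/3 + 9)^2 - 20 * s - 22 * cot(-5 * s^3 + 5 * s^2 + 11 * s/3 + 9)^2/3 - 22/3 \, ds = 2*cot(-5*s^3 + 5*s^2 + 11*s/3 + 9) + C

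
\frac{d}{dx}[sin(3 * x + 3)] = 3*cos(3*x + 3)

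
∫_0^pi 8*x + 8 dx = -4 + 4*(1 + pi)^2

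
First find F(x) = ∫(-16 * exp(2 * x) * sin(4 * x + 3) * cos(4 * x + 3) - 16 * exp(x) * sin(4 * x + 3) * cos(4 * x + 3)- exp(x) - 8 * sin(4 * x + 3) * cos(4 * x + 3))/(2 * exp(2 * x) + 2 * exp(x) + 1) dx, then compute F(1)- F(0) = -acot(1/2) - cos(6)/2 + cos(14)/2 + acot(E/(1 + E))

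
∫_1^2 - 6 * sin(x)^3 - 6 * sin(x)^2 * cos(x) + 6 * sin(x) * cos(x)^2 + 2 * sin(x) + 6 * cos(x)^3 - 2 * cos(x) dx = -2*(cos(1) + sin(1))^3 - 2*sin(2) + 2*(cos(2) + sin(2))^3 - 2*cos(2) + 2*cos(1) + 2*sin(1)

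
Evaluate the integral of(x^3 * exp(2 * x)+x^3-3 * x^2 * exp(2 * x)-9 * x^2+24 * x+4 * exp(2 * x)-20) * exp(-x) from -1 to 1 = -28*E + 28*exp(-1)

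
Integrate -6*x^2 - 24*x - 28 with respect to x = -2*x^3 - 12*x^2 - 28*x + C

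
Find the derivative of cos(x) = -sin(x)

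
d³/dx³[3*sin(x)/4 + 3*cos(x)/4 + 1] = 3*sin(x)/4 - 3*cos(x)/4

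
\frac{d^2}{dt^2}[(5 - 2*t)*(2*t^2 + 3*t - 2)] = 8 - 24*t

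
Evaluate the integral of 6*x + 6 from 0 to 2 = 24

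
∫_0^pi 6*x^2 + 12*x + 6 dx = -2 + 2*(1 + pi)^3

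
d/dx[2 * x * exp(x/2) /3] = x*exp(x/2)/3 + 2*exp(x/2)/3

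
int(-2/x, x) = -2*log(2*x) + C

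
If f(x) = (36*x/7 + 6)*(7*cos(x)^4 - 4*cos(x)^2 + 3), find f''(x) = -144*x*(1 - cos(2*x))^2 - 2232*x*cos(2*x)/7 + 216*x - 168*(1 - cos(2*x))^2 - 216*sin(2*x)/7 - 36*sin(4*x) - 372*cos(2*x) + 252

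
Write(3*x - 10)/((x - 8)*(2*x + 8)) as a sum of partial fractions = 11/(12*(x + 4)) + 7/(12*(x - 8))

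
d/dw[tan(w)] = cos(w)^(-2)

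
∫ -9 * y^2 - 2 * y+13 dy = -3*y^3 - y^2 + 13*y + C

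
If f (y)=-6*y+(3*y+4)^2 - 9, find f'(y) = 18*y + 18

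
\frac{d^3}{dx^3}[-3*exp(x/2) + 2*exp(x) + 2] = -3*exp(x/2)/8 + 2*exp(x)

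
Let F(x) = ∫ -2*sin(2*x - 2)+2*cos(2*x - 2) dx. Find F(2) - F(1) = -1 + cos(2) + sin(2)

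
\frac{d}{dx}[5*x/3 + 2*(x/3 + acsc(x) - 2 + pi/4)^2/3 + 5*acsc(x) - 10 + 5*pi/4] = (4*x^3*sqrt(1 - 1/x^2) + 12*x^2*sqrt(1 - 1/x^2)*acsc(x) + 3*pi*x^2*sqrt(1 - 1/x^2) + 21*x^2*sqrt(1 - 1/x^2) - 12*x - 36*acsc(x) - 63 - 9*pi)/(27*x^2*sqrt(1 - 1/x^2))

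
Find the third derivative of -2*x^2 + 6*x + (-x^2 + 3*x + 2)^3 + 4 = -120*x^3 + 540*x^2 - 504*x - 54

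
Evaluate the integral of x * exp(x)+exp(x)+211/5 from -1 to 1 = exp(-1) + E + 422/5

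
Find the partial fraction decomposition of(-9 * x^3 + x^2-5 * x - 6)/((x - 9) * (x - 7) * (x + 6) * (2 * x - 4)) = -167/(260*(x + 6)) - 3/(20*(x - 2)) + 3079/(260*(x - 7)) - 311/(20*(x - 9))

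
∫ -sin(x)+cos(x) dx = sin(x) + cos(x) + C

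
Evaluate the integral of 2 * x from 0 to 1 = 1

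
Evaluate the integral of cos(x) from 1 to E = -sin(1) + sin(E)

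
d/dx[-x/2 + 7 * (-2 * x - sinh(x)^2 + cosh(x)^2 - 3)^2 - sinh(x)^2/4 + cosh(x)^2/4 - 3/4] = 56*x + 111/2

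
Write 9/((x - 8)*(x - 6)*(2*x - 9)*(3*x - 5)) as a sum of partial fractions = -243/(4199*(3*x - 5)) + 24/(119*(2*x - 9)) - 3/(26*(x - 6)) + 9/(266*(x - 8))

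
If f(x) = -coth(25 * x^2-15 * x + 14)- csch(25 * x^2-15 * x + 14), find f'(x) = (50*x*cosh(25*x^2 - 15*x + 14) + 50*x - 15*cosh(25*x^2 - 15*x + 14) - 15)/sinh(25*x^2 - 15*x + 14)^2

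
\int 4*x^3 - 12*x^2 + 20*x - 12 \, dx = x^4 - 4*x^3 + 10*x^2 - 12*x + C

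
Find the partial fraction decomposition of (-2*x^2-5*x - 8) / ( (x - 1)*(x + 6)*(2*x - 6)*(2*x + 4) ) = 25/(504*(x + 6)) - 1/(40*(x + 2)) + 5/(56*(x - 1)) - 41/(360*(x - 3))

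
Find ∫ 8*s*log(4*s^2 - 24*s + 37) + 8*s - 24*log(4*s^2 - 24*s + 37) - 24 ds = (4*(s - 3)^2 + 1)*log(4*(s - 3)^2 + 1) + C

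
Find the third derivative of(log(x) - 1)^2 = (4*log(x) - 10)/x^3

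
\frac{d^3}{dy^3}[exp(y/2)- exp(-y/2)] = (exp(y) + 1)*exp(-y/2)/8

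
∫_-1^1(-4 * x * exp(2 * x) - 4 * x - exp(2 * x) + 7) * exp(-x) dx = -6*exp(-1) + 6*E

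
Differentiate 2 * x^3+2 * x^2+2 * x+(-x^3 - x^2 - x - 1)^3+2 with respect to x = -9*x^8 - 24*x^7 - 42*x^6 - 60*x^5 - 60*x^4 - 48*x^3 - 24*x^2 - 8*x - 1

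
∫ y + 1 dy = y^2/2 + y + C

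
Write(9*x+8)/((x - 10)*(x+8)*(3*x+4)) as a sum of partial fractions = 9/(170*(3*x + 4)) - 8/(45*(x + 8)) + 49/(306*(x - 10))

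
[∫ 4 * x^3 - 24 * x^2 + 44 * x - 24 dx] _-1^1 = -64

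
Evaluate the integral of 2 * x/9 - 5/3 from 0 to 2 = -26/9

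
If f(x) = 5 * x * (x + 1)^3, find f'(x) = 20*x^3 + 45*x^2 + 30*x + 5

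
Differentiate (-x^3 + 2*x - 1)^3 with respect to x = -9*x^8 + 42*x^6 - 18*x^5 - 60*x^4 + 48*x^3 + 15*x^2 - 24*x + 6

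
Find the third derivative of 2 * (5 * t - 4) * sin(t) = -10*t*cos(t) - 30*sin(t) + 8*cos(t)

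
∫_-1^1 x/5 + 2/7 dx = 4/7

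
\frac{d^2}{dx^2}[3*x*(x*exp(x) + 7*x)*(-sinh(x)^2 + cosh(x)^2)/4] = 3*x^2*exp(x)/4 + 3*x*exp(x) + 3*exp(x)/2 + 21/2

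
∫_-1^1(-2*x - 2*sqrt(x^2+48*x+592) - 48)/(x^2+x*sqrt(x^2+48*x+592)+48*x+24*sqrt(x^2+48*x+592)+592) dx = -2*log(25/4 + sqrt(641)/4) + 2*log(23/4 + sqrt(545)/4)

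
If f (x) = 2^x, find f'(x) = 2^x*log(2)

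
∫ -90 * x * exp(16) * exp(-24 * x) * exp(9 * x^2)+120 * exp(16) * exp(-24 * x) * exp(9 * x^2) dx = -5*exp((3*x - 4)^2) + C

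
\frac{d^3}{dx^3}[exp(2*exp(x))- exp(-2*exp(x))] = (8*exp(3*x) - 12*exp(2*x) + 2*exp(x) + 2*exp(x + 4*exp(x)) + 12*exp(2*x + 4*exp(x)) + 8*exp(3*x + 4*exp(x)))*exp(-2*exp(x))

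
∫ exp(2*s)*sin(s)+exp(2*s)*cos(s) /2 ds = exp(2*s)*sin(s)/2 + C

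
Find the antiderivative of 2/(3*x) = 2*log(x)/3 + C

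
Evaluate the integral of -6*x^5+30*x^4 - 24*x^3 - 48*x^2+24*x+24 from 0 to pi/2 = -8 + (-pi^2/4 + 2 + pi)^3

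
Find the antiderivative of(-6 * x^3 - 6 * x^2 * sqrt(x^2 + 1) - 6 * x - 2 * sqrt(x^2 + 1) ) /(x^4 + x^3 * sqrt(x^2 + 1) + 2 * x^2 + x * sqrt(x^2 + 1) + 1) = -2*log(x + sqrt(x^2 + 1)) - 2*log(x^2 + 1) + C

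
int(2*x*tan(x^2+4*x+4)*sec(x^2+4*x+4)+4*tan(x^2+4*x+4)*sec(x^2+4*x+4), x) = sec((x + 2)^2) + C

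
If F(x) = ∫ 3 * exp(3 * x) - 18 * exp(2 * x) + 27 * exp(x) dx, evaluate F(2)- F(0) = 8 + (-3 + exp(2))^3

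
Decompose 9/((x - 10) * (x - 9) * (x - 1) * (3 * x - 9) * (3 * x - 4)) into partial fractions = -243/(2990*(3*x - 4)) + 1/(48*(x - 1)) + 1/(140*(x - 3)) - 1/(368*(x - 9)) + 1/(546*(x - 10))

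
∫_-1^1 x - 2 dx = -4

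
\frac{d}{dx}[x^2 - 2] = 2*x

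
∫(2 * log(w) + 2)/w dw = (log(w) + 1)^2 + C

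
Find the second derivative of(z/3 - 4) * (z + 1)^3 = 4*z^2 - 18*z - 22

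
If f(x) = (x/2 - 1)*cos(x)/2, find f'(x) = -x*sin(x)/4 + sin(x)/2 + cos(x)/4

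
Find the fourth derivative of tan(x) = 24*tan(x)^5 + 40*tan(x)^3 + 16*tan(x)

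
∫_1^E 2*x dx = -1 + exp(2)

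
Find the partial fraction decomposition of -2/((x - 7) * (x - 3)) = 1/(2*(x - 3)) - 1/(2*(x - 7))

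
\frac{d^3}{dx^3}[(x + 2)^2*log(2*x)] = (2*x^2 - 4*x + 8)/x^3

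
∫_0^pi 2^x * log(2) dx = -1 + 2^pi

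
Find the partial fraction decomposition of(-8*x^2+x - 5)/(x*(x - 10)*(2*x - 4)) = 35/(32*(x - 2)) - 159/(32*(x - 10)) - 1/(8*x)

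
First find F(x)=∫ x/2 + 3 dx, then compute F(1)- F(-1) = 6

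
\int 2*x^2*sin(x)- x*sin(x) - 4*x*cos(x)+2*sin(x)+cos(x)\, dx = (-2*x^2 + x - 2)*cos(x) + C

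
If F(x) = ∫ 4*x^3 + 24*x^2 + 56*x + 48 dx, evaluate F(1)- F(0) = 85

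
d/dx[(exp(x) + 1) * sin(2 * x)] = exp(x)*sin(2*x) + 2*exp(x)*cos(2*x) + 2*cos(2*x)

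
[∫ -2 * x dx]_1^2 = -3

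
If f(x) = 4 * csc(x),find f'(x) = -4*cot(x)*csc(x)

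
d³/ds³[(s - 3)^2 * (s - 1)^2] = 24*s - 48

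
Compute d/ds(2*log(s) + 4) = 2/s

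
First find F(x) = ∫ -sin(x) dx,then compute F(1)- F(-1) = 0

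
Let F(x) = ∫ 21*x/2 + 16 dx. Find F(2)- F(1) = 127/4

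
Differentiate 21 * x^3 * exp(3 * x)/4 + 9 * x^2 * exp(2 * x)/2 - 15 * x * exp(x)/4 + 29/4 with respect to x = 63*x^3*exp(3*x)/4 + 63*x^2*exp(3*x)/4 + 9*x^2*exp(2*x) + 9*x*exp(2*x) - 15*x*exp(x)/4 - 15*exp(x)/4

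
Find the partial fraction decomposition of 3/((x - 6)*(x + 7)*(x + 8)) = 3/(14*(x + 8)) - 3/(13*(x + 7)) + 3/(182*(x - 6))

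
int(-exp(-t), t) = exp(-t) + C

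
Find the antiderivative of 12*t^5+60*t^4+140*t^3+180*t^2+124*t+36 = 2*t^6 + 12*t^5 + 35*t^4 + 60*t^3 + 62*t^2 + 36*t + C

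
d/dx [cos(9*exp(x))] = -9*exp(x)*sin(9*exp(x))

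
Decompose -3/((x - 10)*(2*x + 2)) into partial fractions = 3/(22*(x + 1)) - 3/(22*(x - 10))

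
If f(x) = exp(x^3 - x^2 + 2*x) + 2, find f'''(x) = 27*x^6*exp(x^3 - x^2 + 2*x) - 54*x^5*exp(x^3 - x^2 + 2*x) + 90*x^4*exp(x^3 - x^2 + 2*x) - 26*x^3*exp(x^3 - x^2 + 2*x) + 6*x^2*exp(x^3 - x^2 + 2*x) + 24*x*exp(x^3 - x^2 + 2*x) + 2*exp(x^3 - x^2 + 2*x)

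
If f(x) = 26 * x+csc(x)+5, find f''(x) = (-1 + 2/sin(x)^2)/sin(x)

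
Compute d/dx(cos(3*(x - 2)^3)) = -9*(x - 2)^2*sin(3*x^3 - 18*x^2 + 36*x - 24)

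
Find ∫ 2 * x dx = x^2 + C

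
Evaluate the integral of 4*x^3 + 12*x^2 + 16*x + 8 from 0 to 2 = 96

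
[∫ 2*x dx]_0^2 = 4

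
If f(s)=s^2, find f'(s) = 2*s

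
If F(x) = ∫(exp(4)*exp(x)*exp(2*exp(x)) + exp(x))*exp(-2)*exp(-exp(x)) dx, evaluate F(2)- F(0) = -exp(3) - exp(-exp(2) - 2) + exp(-3) + exp(2 + exp(2))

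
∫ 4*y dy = 2*y^2 + C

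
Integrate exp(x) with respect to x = exp(x) + C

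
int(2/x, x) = 2*log(x) + C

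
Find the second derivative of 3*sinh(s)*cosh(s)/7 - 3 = 6*sinh(2*s)/7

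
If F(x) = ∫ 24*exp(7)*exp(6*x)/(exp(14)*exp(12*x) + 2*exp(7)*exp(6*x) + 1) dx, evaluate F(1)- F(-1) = -4*E/(1 + E) + 4*exp(13)/(1 + exp(13))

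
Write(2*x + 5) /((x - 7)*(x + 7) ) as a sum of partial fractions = 9/(14*(x + 7)) + 19/(14*(x - 7))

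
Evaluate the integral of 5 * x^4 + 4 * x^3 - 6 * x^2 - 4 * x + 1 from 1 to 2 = 27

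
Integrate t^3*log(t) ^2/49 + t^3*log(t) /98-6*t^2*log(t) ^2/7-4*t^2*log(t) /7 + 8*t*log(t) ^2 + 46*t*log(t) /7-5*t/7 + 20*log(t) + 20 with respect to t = t*(t - 28)*(t*(t - 28)*log(t) - 140)*log(t)/196 + C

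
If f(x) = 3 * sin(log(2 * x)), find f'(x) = 3*cos(log(x) + log(2))/x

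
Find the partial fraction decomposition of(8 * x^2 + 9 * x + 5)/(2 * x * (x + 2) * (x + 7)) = 167/(35*(x + 7)) - 19/(20*(x + 2)) + 5/(28*x)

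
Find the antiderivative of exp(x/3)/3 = exp(x/3) + C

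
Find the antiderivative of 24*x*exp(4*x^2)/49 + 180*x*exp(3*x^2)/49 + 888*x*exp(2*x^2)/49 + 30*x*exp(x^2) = 3*(exp(3*x^2) + 10*exp(2*x^2) + 74*exp(x^2) + 245)*exp(x^2)/49 + C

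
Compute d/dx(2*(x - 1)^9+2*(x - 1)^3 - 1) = 18*x^8 - 144*x^7 + 504*x^6 - 1008*x^5 + 1260*x^4 - 1008*x^3 + 510*x^2 - 156*x + 24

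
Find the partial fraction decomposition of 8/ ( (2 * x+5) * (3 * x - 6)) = -16/(27*(2*x + 5)) + 8/(27*(x - 2))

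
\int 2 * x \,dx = x^2 + C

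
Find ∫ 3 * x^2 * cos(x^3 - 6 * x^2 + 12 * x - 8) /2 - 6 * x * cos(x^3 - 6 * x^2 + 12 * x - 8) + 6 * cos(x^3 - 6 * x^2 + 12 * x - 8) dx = sin((x - 2)^3)/2 + C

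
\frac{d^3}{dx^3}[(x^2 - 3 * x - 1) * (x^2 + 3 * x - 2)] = 24*x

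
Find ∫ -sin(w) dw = cos(w) + C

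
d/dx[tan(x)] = cos(x)^(-2)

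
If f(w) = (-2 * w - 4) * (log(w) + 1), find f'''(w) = (2*w - 8)/w^3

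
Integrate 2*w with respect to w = w^2 + C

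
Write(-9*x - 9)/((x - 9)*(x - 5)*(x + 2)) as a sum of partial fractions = 9/(77*(x + 2)) + 27/(14*(x - 5)) - 45/(22*(x - 9))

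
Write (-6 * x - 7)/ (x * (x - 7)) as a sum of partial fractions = -7/(x - 7) + 1/x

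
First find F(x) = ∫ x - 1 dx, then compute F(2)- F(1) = 1/2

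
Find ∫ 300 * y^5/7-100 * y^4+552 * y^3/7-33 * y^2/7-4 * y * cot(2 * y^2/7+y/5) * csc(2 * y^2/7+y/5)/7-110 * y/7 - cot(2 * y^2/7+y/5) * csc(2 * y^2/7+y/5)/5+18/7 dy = 50*y^6/7 - 20*y^5 + 138*y^4/7 - 11*y^3/7 - 55*y^2/7 + 18*y/7 + csc(y*(10*y + 7)/35) + C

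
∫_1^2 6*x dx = 9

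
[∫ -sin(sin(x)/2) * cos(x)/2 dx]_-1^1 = 0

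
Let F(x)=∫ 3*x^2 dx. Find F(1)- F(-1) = 2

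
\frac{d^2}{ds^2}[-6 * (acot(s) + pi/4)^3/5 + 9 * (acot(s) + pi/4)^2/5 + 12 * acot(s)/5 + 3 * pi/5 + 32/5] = (-144*s*acot(s)^2 - 72*pi*s*acot(s) + 144*s*acot(s) - 9*pi^2*s + 96*s + 36*pi*s - 144*acot(s) - 36*pi + 72)/(20*s^4 + 40*s^2 + 20)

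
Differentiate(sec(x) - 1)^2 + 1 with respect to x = 2*(-1 + 1/cos(x))*sin(x)/cos(x)^2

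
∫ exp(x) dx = exp(x) + C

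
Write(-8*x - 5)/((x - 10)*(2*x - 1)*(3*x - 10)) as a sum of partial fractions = 57/(68*(3*x - 10)) - 36/(323*(2*x - 1)) - 17/(76*(x - 10))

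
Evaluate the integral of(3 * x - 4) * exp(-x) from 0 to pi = -1 + (1 - 3*pi)*exp(-pi)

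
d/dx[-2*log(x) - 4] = -2/x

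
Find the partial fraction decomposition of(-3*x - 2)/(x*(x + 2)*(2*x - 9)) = -62/(117*(2*x - 9)) + 2/(13*(x + 2)) + 1/(9*x)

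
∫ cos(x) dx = sin(x) + C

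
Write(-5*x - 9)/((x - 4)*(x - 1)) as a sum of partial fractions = 14/(3*(x - 1)) - 29/(3*(x - 4))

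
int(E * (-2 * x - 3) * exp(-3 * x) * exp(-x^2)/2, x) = exp(-x^2 - 3*x + 1)/2 + C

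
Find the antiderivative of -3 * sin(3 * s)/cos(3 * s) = log(cos(3*s)) + C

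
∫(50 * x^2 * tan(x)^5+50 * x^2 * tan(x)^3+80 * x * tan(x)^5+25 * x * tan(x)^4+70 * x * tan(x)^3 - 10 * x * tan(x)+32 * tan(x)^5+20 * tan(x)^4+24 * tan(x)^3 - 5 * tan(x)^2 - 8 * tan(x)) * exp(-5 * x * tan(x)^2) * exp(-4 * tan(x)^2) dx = (-5*x - 4)*exp(-(5*x + 4)*tan(x)^2)*tan(x)^2 + C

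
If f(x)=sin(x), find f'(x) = cos(x)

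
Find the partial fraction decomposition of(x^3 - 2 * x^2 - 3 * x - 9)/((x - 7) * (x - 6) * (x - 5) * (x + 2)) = 19/(504*(x + 2)) + 51/(14*(x - 5)) - 117/(8*(x - 6)) + 215/(18*(x - 7))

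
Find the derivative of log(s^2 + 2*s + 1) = 2/(s + 1)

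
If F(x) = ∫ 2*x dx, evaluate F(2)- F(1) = 3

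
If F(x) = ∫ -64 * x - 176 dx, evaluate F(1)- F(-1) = -352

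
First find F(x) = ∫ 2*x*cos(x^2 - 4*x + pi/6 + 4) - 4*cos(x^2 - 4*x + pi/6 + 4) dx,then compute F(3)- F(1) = 0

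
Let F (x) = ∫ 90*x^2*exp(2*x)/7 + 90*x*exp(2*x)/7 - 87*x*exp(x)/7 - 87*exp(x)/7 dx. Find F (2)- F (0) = -125/7 + 18*exp(2) + 5*(-5 + 6*exp(2))^2/7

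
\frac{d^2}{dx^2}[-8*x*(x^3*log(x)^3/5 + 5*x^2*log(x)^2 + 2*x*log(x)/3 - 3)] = -96*x^2*log(x)^3/5 - 168*x^2*log(x)^2/5 - 48*x^2*log(x)/5 - 240*x*log(x)^2 - 400*x*log(x) - 80*x - 32*log(x)/3 - 16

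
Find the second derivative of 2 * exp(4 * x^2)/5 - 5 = 128*x^2*exp(4*x^2)/5 + 16*exp(4*x^2)/5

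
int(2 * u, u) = u^2 + C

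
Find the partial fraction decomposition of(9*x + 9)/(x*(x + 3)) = 6/(x + 3) + 3/x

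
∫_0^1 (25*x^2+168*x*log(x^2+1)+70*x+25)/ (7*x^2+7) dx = 6*log(2)^2 + 5*log(2) + 25/7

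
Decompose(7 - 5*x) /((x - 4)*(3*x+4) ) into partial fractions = -41/(16*(3*x + 4)) - 13/(16*(x - 4))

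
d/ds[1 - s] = -1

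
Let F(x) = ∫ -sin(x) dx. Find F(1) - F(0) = -1 + cos(1)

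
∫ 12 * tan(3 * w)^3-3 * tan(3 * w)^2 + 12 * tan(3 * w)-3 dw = (2*tan(3*w) - 1)*tan(3*w) + C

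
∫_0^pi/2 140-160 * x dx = -20*pi^2 + 70*pi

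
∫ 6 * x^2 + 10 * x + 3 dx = 2*x^3 + 5*x^2 + 3*x + C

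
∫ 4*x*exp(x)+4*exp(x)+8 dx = 4*x*(exp(x) + 2) + C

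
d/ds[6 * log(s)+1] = 6/s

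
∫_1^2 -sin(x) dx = -cos(1) + cos(2)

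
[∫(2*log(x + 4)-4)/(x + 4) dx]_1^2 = -(-2 + log(5))^2 + (-2 + log(6))^2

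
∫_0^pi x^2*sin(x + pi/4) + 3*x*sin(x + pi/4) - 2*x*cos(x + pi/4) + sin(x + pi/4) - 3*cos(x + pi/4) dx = sqrt(2)/2 - sqrt(2)*(-pi^2 - 3*pi - 1)/2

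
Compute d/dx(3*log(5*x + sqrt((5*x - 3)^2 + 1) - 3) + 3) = (75*x + 15*sqrt(25*x^2 - 30*x + 10) - 45)/(25*x^2 + 5*x*sqrt(25*x^2 - 30*x + 10) - 30*x - 3*sqrt(25*x^2 - 30*x + 10) + 10)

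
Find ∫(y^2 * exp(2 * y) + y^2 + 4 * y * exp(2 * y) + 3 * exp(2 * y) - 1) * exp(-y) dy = 2*(y + 1)^2*sinh(y) + C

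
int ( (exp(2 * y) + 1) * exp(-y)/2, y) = sinh(y) + C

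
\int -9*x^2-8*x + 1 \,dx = -3*x^3 - 4*x^2 + x + C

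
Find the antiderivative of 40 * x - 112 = 20*x^2 - 112*x + C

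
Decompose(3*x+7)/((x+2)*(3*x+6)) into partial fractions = 1/(x + 2) + 1/(3*(x + 2)^2)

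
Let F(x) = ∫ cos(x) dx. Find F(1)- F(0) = sin(1)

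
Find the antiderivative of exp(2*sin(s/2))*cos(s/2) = exp(2*sin(s/2)) + C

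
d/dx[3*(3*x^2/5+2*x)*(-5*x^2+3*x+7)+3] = -36*x^3 - 369*x^2/5 + 306*x/5 + 42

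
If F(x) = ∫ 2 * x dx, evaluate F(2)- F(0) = 4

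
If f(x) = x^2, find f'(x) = 2*x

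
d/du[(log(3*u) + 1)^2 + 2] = (2*log(u) + 2 + 2*log(3))/u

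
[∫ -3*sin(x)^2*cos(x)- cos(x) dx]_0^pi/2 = -2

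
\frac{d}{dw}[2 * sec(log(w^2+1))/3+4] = 4*w*tan(log(w^2 + 1))*sec(log(w^2 + 1))/(3*w^2 + 3)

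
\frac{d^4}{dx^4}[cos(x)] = cos(x)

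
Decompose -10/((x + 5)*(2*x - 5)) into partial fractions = -4/(3*(2*x - 5)) + 2/(3*(x + 5))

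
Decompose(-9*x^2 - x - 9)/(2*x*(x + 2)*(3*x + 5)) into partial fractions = 291/(10*(3*x + 5)) - 43/(4*(x + 2)) - 9/(20*x)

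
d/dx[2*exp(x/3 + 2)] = 2*exp(x/3 + 2)/3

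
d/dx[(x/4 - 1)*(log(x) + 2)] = (x*log(x) + 3*x - 4)/(4*x)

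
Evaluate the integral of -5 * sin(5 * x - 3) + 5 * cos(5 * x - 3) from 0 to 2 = sin(3) + sin(7) + cos(7) - cos(3)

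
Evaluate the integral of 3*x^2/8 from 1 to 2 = 7/8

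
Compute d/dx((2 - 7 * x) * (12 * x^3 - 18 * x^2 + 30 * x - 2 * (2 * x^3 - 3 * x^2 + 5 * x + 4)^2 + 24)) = 392*x^6 - 1104*x^5 + 2270*x^4 - 1584*x^3 + 660*x^2 + 620*x - 44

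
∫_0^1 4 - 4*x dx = 2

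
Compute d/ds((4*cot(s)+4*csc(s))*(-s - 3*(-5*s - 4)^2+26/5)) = 300*s^2*cos(s)/sin(s)^2 + 300*s^2/sin(s)^2 - 600*s/tan(s) - 600*s/sin(s) + 484*s*cos(s)/sin(s)^2 + 484*s/sin(s)^2 - 484/tan(s) - 484/sin(s) + 856*cos(s)/(5*sin(s)^2) + 856/(5*sin(s)^2)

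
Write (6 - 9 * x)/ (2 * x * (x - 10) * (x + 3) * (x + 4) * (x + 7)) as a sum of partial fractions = 23/(952*(x + 7)) - 1/(8*(x + 4)) + 11/(104*(x + 3)) - 3/(2210*(x - 10)) - 1/(280*x)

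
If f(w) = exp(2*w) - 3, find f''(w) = 4*exp(2*w)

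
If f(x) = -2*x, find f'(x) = -2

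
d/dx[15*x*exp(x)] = 15*x*exp(x) + 15*exp(x)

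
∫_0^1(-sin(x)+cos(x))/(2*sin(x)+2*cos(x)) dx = log(cos(1) + sin(1))/2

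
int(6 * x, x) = 3*x^2 + C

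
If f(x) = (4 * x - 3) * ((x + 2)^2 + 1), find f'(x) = 12*x^2 + 26*x + 8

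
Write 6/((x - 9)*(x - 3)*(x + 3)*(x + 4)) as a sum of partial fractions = -6/(91*(x + 4)) + 1/(12*(x + 3)) - 1/(42*(x - 3)) + 1/(156*(x - 9))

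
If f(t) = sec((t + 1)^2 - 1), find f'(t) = 2*t*tan(t^2 + 2*t)*sec(t^2 + 2*t) + 2*tan(t^2 + 2*t)*sec(t^2 + 2*t)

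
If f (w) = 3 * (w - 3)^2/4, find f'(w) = 3*w/2 - 9/2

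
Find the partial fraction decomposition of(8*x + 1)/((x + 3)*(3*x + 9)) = 8/(3*(x + 3)) - 23/(3*(x + 3)^2)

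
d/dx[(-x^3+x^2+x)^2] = 6*x^5 - 10*x^4 - 4*x^3 + 6*x^2 + 2*x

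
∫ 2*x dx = x^2 + C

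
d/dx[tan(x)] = cos(x)^(-2)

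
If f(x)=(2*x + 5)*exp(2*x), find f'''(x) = 16*x*exp(2*x) + 64*exp(2*x)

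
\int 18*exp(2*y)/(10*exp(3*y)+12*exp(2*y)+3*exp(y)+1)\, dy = log(1 + 9*exp(2*y)/(exp(y) + 1)^2) + C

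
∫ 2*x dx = x^2 + C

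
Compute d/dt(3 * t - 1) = 3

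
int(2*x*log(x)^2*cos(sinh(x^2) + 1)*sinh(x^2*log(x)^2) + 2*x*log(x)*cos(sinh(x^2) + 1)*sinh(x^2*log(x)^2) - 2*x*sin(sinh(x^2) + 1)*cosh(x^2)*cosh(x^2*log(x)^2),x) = cos(sinh(x^2) + 1)*cosh(x^2*log(x)^2) + C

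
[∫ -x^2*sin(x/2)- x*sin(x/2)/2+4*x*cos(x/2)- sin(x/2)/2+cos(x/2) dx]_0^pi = -1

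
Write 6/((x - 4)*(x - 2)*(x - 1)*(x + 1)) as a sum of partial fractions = -1/(5*(x + 1)) + 1/(x - 1) - 1/(x - 2) + 1/(5*(x - 4))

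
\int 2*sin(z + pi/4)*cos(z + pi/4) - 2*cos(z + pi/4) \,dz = (sin(z + pi/4) - 1)^2 + C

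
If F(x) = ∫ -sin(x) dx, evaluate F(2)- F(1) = -cos(1) + cos(2)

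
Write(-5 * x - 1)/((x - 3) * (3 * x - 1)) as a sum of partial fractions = 1/(3*x - 1) - 2/(x - 3)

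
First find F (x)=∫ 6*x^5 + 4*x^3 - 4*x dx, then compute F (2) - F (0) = 72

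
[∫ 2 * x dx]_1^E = -1 + exp(2)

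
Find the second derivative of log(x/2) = -1/x^2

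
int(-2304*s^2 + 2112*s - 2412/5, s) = -768*s^3 + 1056*s^2 - 2412*s/5 + C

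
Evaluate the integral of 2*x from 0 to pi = pi^2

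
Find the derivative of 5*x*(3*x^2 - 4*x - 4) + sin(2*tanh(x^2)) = 45*x^2 + 4*x*cos(2*tanh(x^2))/cosh(x^2)^2 - 40*x - 20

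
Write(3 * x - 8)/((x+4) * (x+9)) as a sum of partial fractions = 7/(x + 9) - 4/(x + 4)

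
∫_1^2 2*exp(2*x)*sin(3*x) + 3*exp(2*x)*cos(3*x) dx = exp(4)*sin(6) - exp(2)*sin(3)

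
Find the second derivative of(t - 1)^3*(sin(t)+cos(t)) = -t^3*sin(t) - t^3*cos(t) - 3*t^2*sin(t) + 9*t^2*cos(t) + 15*t*sin(t) - 9*t*cos(t) - 11*sin(t) + cos(t)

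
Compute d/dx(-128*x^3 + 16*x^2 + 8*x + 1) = -384*x^2 + 32*x + 8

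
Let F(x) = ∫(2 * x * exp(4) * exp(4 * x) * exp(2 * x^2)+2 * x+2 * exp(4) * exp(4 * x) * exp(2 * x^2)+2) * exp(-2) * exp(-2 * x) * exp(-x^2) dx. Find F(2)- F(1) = -exp(5) - exp(-10) + exp(-5) + exp(10)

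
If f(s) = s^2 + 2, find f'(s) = 2*s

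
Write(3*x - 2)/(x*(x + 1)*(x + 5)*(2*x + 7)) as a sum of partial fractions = -20/(21*(2*x + 7)) + 17/(60*(x + 5)) + 1/(4*(x + 1)) - 2/(35*x)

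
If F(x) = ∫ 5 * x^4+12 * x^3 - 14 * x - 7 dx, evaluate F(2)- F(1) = 48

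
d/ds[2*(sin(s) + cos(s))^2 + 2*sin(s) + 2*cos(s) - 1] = 4*cos(2*s) + 2*sqrt(2)*cos(s + pi/4)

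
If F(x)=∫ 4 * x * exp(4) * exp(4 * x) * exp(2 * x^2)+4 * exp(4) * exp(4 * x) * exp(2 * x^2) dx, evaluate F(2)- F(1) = -exp(10) + exp(20)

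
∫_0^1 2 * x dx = 1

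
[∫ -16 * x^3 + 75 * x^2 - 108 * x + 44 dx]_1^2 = -3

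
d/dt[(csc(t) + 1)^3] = -3*(sin(t) + 1)^2*cos(t)/sin(t)^4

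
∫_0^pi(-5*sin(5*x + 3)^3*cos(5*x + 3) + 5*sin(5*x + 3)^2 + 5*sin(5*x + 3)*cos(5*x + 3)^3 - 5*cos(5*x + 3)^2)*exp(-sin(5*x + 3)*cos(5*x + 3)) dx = 0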